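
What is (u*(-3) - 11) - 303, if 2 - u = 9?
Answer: -293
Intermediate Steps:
u = -7 (u = 2 - 1*9 = 2 - 9 = -7)
(u*(-3) - 11) - 303 = (-7*(-3) - 11) - 303 = (21 - 11) - 303 = 10 - 303 = -293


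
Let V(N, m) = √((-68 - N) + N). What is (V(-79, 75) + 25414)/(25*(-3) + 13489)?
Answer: 12707/6707 + I*√17/6707 ≈ 1.8946 + 0.00061475*I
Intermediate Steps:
V(N, m) = 2*I*√17 (V(N, m) = √(-68) = 2*I*√17)
(V(-79, 75) + 25414)/(25*(-3) + 13489) = (2*I*√17 + 25414)/(25*(-3) + 13489) = (25414 + 2*I*√17)/(-75 + 13489) = (25414 + 2*I*√17)/13414 = (25414 + 2*I*√17)*(1/13414) = 12707/6707 + I*√17/6707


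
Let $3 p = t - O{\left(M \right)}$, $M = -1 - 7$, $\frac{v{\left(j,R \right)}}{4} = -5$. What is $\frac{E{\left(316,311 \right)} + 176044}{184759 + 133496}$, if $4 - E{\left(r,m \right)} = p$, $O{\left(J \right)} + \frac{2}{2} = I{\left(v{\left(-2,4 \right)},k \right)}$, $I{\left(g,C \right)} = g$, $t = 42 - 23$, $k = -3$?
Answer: $\frac{528104}{954765} \approx 0.55312$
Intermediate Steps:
$v{\left(j,R \right)} = -20$ ($v{\left(j,R \right)} = 4 \left(-5\right) = -20$)
$M = -8$ ($M = -1 - 7 = -8$)
$t = 19$ ($t = 42 - 23 = 19$)
$O{\left(J \right)} = -21$ ($O{\left(J \right)} = -1 - 20 = -21$)
$p = \frac{40}{3}$ ($p = \frac{19 - -21}{3} = \frac{19 + 21}{3} = \frac{1}{3} \cdot 40 = \frac{40}{3} \approx 13.333$)
$E{\left(r,m \right)} = - \frac{28}{3}$ ($E{\left(r,m \right)} = 4 - \frac{40}{3} = - \frac{28}{3}$)
$\frac{E{\left(316,311 \right)} + 176044}{184759 + 133496} = \frac{- \frac{28}{3} + 176044}{184759 + 133496} = \frac{528104}{3 \cdot 318255} = \frac{528104}{3} \cdot \frac{1}{318255} = \frac{528104}{954765}$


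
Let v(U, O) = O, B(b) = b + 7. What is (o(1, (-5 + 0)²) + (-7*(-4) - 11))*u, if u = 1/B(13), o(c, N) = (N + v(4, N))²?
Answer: 2517/20 ≈ 125.85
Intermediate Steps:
B(b) = 7 + b
o(c, N) = 4*N² (o(c, N) = (N + N)² = (2*N)² = 4*N²)
u = 1/20 (u = 1/(7 + 13) = 1/20 ≈ 0.050000)
(o(1, (-5 + 0)²) + (-7*(-4) - 11))*u = (4*((-5 + 0)²)² + (-7*(-4) - 11))*(1/20) = (4*((-5)²)² + (28 - 11))*(1/20) = (4*25² + 17)*(1/20) = (4*625 + 17)*(1/20) = (2500 + 17)*(1/20) = 2517*(1/20) = 2517/20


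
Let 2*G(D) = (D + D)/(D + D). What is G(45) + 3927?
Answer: 7855/2 ≈ 3927.5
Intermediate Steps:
G(D) = 1/2 (G(D) = ((D + D)/(D + D))/2 = ((2*D)/((2*D)))/2 = ((2*D)*(1/(2*D)))/2 = (1/2)*1 = 1/2)
G(45) + 3927 = 1/2 + 3927 = 7855/2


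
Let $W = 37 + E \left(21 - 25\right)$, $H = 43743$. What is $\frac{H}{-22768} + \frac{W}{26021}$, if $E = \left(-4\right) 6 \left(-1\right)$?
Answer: $- \frac{1139579915}{592446128} \approx -1.9235$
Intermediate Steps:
$E = 24$ ($E = \left(-24\right) \left(-1\right) = 24$)
$W = -59$ ($W = 37 + 24 \left(21 - 25\right) = 37 + 24 \left(-4\right) = 37 - 96 = -59$)
$\frac{H}{-22768} + \frac{W}{26021} = \frac{43743}{-22768} - \frac{59}{26021} = 43743 \left(- \frac{1}{22768}\right) - \frac{59}{26021} = - \frac{43743}{22768} - \frac{59}{26021} = - \frac{1139579915}{592446128}$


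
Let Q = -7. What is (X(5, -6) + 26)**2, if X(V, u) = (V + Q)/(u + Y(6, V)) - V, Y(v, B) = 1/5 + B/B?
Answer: 66049/144 ≈ 458.67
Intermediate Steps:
Y(v, B) = 6/5 (Y(v, B) = 1*(1/5) + 1 = 1/5 + 1 = 6/5)
X(V, u) = -V + (-7 + V)/(6/5 + u) (X(V, u) = (V - 7)/(u + 6/5) - V = (-7 + V)/(6/5 + u) - V = -V + (-7 + V)/(6/5 + u))
(X(5, -6) + 26)**2 = ((-35 - 1*5 - 5*5*(-6))/(6 + 5*(-6)) + 26)**2 = ((-35 - 5 + 150)/(6 - 30) + 26)**2 = (110/(-24) + 26)**2 = (-1/24*110 + 26)**2 = (-55/12 + 26)**2 = (257/12)**2 = 66049/144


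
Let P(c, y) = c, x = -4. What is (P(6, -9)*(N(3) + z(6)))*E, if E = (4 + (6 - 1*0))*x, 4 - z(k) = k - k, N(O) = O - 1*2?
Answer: -1200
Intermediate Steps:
N(O) = -2 + O (N(O) = O - 2 = -2 + O)
z(k) = 4 (z(k) = 4 - (k - k) = 4 - 1*0 = 4 + 0 = 4)
E = -40 (E = (4 + (6 - 1*0))*(-4) = (4 + (6 + 0))*(-4) = (4 + 6)*(-4) = 10*(-4) = -40)
(P(6, -9)*(N(3) + z(6)))*E = (6*((-2 + 3) + 4))*(-40) = (6*(1 + 4))*(-40) = (6*5)*(-40) = 30*(-40) = -1200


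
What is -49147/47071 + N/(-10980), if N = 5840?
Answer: -40726435/25841979 ≈ -1.5760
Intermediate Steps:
-49147/47071 + N/(-10980) = -49147/47071 + 5840/(-10980) = -49147*1/47071 + 5840*(-1/10980) = -49147/47071 - 292/549 = -40726435/25841979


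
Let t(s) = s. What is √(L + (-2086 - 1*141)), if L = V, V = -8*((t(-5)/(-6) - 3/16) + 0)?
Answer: I*√80358/6 ≈ 47.246*I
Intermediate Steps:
V = -31/6 (V = -8*((-5/(-6) - 3/16) + 0) = -8*((-5*(-⅙) - 3*1/16) + 0) = -8*((⅚ - 3/16) + 0) = -8*(31/48 + 0) = -8*31/48 = -31/6 ≈ -5.1667)
L = -31/6 ≈ -5.1667
√(L + (-2086 - 1*141)) = √(-31/6 + (-2086 - 1*141)) = √(-31/6 + (-2086 - 141)) = √(-31/6 - 2227) = √(-13393/6) = I*√80358/6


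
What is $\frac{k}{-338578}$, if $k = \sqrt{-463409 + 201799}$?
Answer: $- \frac{i \sqrt{261610}}{338578} \approx - 0.0015107 i$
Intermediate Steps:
$k = i \sqrt{261610}$ ($k = \sqrt{-261610} = i \sqrt{261610} \approx 511.48 i$)
$\frac{k}{-338578} = \frac{i \sqrt{261610}}{-338578} = i \sqrt{261610} \left(- \frac{1}{338578}\right) = - \frac{i \sqrt{261610}}{338578}$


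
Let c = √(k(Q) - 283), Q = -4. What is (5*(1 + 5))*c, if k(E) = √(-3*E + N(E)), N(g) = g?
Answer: 30*√(-283 + 2*√2) ≈ 502.15*I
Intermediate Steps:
k(E) = √2*√(-E) (k(E) = √(-3*E + E) = √(-2*E) = √2*√(-E))
c = √(-283 + 2*√2) (c = √(√2*√(-1*(-4)) - 283) = √(√2*√4 - 283) = √(√2*2 - 283) = √(2*√2 - 283) = √(-283 + 2*√2) ≈ 16.738*I)
(5*(1 + 5))*c = (5*(1 + 5))*√(-283 + 2*√2) = (5*6)*√(-283 + 2*√2) = 30*√(-283 + 2*√2)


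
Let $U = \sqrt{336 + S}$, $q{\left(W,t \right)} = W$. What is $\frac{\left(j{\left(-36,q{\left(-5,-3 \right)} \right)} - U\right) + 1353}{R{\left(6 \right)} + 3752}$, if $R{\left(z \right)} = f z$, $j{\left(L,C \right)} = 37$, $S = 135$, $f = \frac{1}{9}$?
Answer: $\frac{2085}{5629} - \frac{3 \sqrt{471}}{11258} \approx 0.36462$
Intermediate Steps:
$f = \frac{1}{9} \approx 0.11111$
$U = \sqrt{471}$ ($U = \sqrt{336 + 135} = \sqrt{471} \approx 21.703$)
$R{\left(z \right)} = \frac{z}{9}$
$\frac{\left(j{\left(-36,q{\left(-5,-3 \right)} \right)} - U\right) + 1353}{R{\left(6 \right)} + 3752} = \frac{\left(37 - \sqrt{471}\right) + 1353}{\frac{1}{9} \cdot 6 + 3752} = \frac{1390 - \sqrt{471}}{\frac{2}{3} + 3752} = \frac{1390 - \sqrt{471}}{\frac{11258}{3}} = \left(1390 - \sqrt{471}\right) \frac{3}{11258} = \frac{2085}{5629} - \frac{3 \sqrt{471}}{11258}$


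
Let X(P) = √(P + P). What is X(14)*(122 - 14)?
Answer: 216*√7 ≈ 571.48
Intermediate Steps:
X(P) = √2*√P (X(P) = √(2*P) = √2*√P)
X(14)*(122 - 14) = (√2*√14)*(122 - 14) = (2*√7)*108 = 216*√7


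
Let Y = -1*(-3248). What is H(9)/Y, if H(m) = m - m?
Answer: 0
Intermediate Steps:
H(m) = 0
Y = 3248
H(9)/Y = 0/3248 = 0*(1/3248) = 0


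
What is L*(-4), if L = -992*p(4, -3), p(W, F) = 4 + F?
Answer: 3968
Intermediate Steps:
L = -992 (L = -992*(4 - 3) = -992*1 = -992)
L*(-4) = -992*(-4) = 3968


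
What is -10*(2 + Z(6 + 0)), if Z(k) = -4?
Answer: 20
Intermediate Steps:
-10*(2 + Z(6 + 0)) = -10*(2 - 4) = -10*(-2) = 20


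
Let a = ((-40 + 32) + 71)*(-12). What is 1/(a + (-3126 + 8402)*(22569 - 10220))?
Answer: 1/65152568 ≈ 1.5349e-8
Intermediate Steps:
a = -756 (a = (-8 + 71)*(-12) = 63*(-12) = -756)
1/(a + (-3126 + 8402)*(22569 - 10220)) = 1/(-756 + (-3126 + 8402)*(22569 - 10220)) = 1/(-756 + 5276*12349) = 1/(-756 + 65153324) = 1/65152568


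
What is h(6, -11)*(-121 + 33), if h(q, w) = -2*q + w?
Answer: 2024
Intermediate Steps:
h(q, w) = w - 2*q
h(6, -11)*(-121 + 33) = (-11 - 2*6)*(-121 + 33) = (-11 - 12)*(-88) = -23*(-88) = 2024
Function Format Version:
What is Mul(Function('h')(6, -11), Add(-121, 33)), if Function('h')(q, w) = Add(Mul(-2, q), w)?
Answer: 2024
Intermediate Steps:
Function('h')(q, w) = Add(w, Mul(-2, q))
Mul(Function('h')(6, -11), Add(-121, 33)) = Mul(Add(-11, Mul(-2, 6)), Add(-121, 33)) = Mul(Add(-11, -12), -88) = Mul(-23, -88) = 2024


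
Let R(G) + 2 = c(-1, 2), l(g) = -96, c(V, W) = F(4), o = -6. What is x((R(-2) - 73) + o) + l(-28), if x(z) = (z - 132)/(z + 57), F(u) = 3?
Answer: -86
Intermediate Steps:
c(V, W) = 3
R(G) = 1 (R(G) = -2 + 3 = 1)
x(z) = (-132 + z)/(57 + z)
x((R(-2) - 73) + o) + l(-28) = (-132 + ((1 - 73) - 6))/(57 + ((1 - 73) - 6)) - 96 = (-132 + (-72 - 6))/(57 + (-72 - 6)) - 96 = (-132 - 78)/(57 - 78) - 96 = -210/(-21) - 96 = -1/21*(-210) - 96 = 10 - 96 = -86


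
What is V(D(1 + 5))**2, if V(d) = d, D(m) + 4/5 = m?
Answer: 676/25 ≈ 27.040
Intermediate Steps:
D(m) = -4/5 + m
V(D(1 + 5))**2 = (-4/5 + (1 + 5))**2 = (-4/5 + 6)**2 = (26/5)**2 = 676/25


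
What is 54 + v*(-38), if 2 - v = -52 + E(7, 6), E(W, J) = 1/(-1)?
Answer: -2036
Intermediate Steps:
E(W, J) = -1
v = 55 (v = 2 - (-52 - 1) = 2 - 1*(-53) = 2 + 53 = 55)
54 + v*(-38) = 54 + 55*(-38) = 54 - 2090 = -2036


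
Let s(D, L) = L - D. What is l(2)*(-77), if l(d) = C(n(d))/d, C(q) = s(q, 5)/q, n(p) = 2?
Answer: -231/4 ≈ -57.750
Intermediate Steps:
C(q) = (5 - q)/q
l(d) = 3/(2*d) (l(d) = ((5 - 1*2)/2)/d = ((5 - 2)/2)/d = ((1/2)*3)/d = 3/(2*d))
l(2)*(-77) = ((3/2)/2)*(-77) = ((3/2)*(1/2))*(-77) = (3/4)*(-77) = -231/4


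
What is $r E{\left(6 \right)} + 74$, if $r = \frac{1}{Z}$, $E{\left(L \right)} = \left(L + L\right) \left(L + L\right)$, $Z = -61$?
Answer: $\frac{4370}{61} \approx 71.639$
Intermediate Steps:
$E{\left(L \right)} = 4 L^{2}$ ($E{\left(L \right)} = 2 L 2 L = 4 L^{2}$)
$r = - \frac{1}{61}$ ($r = \frac{1}{-61} = - \frac{1}{61} \approx -0.016393$)
$r E{\left(6 \right)} + 74 = - \frac{4 \cdot 6^{2}}{61} + 74 = - \frac{4 \cdot 36}{61} + 74 = \left(- \frac{1}{61}\right) 144 + 74 = - \frac{144}{61} + 74 = \frac{4370}{61}$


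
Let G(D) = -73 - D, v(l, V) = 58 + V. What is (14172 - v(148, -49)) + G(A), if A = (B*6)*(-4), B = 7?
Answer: 14258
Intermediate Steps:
A = -168 (A = (7*6)*(-4) = 42*(-4) = -168)
(14172 - v(148, -49)) + G(A) = (14172 - (58 - 49)) + (-73 - 1*(-168)) = (14172 - 1*9) + (-73 + 168) = (14172 - 9) + 95 = 14163 + 95 = 14258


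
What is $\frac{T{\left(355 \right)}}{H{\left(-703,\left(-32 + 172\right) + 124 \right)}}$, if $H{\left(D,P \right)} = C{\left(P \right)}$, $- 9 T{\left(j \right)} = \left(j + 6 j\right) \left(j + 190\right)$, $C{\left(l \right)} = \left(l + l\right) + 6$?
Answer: $- \frac{1354325}{4806} \approx -281.8$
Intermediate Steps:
$C{\left(l \right)} = 6 + 2 l$ ($C{\left(l \right)} = 2 l + 6 = 6 + 2 l$)
$T{\left(j \right)} = - \frac{7 j \left(190 + j\right)}{9}$ ($T{\left(j \right)} = - \frac{\left(j + 6 j\right) \left(j + 190\right)}{9} = - \frac{7 j \left(190 + j\right)}{9}$)
$H{\left(D,P \right)} = 6 + 2 P$
$\frac{T{\left(355 \right)}}{H{\left(-703,\left(-32 + 172\right) + 124 \right)}} = \frac{\left(- \frac{7}{9}\right) 355 \left(190 + 355\right)}{6 + 2 \left(\left(-32 + 172\right) + 124\right)} = \frac{\left(- \frac{7}{9}\right) 355 \cdot 545}{6 + 2 \left(140 + 124\right)} = - \frac{1354325}{9 \left(6 + 2 \cdot 264\right)} = - \frac{1354325}{9 \left(6 + 528\right)} = - \frac{1354325}{9 \cdot 534} = \left(- \frac{1354325}{9}\right) \frac{1}{534} = - \frac{1354325}{4806}$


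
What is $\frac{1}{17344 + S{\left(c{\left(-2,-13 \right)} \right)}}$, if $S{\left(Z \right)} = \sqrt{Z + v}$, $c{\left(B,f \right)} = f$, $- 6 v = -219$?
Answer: $\frac{34688}{601628625} - \frac{\sqrt{94}}{601628625} \approx 5.7641 \cdot 10^{-5}$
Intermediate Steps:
$v = \frac{73}{2}$ ($v = \left(- \frac{1}{6}\right) \left(-219\right) = \frac{73}{2} \approx 36.5$)
$S{\left(Z \right)} = \sqrt{\frac{73}{2} + Z}$ ($S{\left(Z \right)} = \sqrt{Z + \frac{73}{2}} = \sqrt{\frac{73}{2} + Z}$)
$\frac{1}{17344 + S{\left(c{\left(-2,-13 \right)} \right)}} = \frac{1}{17344 + \frac{\sqrt{146 + 4 \left(-13\right)}}{2}} = \frac{1}{17344 + \frac{\sqrt{146 - 52}}{2}} = \frac{1}{17344 + \frac{\sqrt{94}}{2}}$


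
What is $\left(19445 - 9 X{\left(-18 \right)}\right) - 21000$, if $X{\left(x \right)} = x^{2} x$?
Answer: $50933$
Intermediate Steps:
$X{\left(x \right)} = x^{3}$
$\left(19445 - 9 X{\left(-18 \right)}\right) - 21000 = \left(19445 - 9 \left(-18\right)^{3}\right) - 21000 = \left(19445 - -52488\right) - 21000 = \left(19445 + 52488\right) - 21000 = 71933 - 21000 = 50933$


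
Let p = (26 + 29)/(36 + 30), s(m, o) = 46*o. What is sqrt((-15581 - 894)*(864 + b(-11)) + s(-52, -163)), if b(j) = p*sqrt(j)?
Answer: sqrt(-512708328 - 494250*I*sqrt(11))/6 ≈ 6.0329 - 3773.8*I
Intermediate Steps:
p = 5/6 (p = 55/66 = 55*(1/66) = 5/6 ≈ 0.83333)
b(j) = 5*sqrt(j)/6
sqrt((-15581 - 894)*(864 + b(-11)) + s(-52, -163)) = sqrt((-15581 - 894)*(864 + 5*sqrt(-11)/6) + 46*(-163)) = sqrt(-16475*(864 + 5*(I*sqrt(11))/6) - 7498) = sqrt(-16475*(864 + 5*I*sqrt(11)/6) - 7498) = sqrt((-14234400 - 82375*I*sqrt(11)/6) - 7498) = sqrt(-14241898 - 82375*I*sqrt(11)/6)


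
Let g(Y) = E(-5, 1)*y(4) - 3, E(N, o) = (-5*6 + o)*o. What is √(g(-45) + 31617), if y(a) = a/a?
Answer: √31585 ≈ 177.72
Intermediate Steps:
y(a) = 1
E(N, o) = o*(-30 + o) (E(N, o) = (-30 + o)*o = o*(-30 + o))
g(Y) = -32 (g(Y) = (1*(-30 + 1))*1 - 3 = (1*(-29))*1 - 3 = -29*1 - 3 = -29 - 3 = -32)
√(g(-45) + 31617) = √(-32 + 31617) = √31585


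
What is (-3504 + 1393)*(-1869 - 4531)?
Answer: 13510400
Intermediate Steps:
(-3504 + 1393)*(-1869 - 4531) = -2111*(-6400) = 13510400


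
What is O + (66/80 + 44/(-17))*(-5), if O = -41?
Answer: -4377/136 ≈ -32.184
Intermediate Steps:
O + (66/80 + 44/(-17))*(-5) = -41 + (66/80 + 44/(-17))*(-5) = -41 + (66*(1/80) + 44*(-1/17))*(-5) = -41 + (33/40 - 44/17)*(-5) = -41 - 1199/680*(-5) = -41 + 1199/136 = -4377/136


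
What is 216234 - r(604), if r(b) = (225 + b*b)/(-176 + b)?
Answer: 92183111/428 ≈ 2.1538e+5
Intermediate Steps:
r(b) = (225 + b²)/(-176 + b)
216234 - r(604) = 216234 - (225 + 604²)/(-176 + 604) = 216234 - (225 + 364816)/428 = 216234 - 365041/428 = 92183111/428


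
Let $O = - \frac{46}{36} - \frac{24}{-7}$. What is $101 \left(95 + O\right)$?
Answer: $\frac{1236341}{126} \approx 9812.2$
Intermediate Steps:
$O = \frac{271}{126}$ ($O = \left(-46\right) \frac{1}{36} - - \frac{24}{7} = - \frac{23}{18} + \frac{24}{7} = \frac{271}{126} \approx 2.1508$)
$101 \left(95 + O\right) = 101 \left(95 + \frac{271}{126}\right) = 101 \cdot \frac{12241}{126} = \frac{1236341}{126}$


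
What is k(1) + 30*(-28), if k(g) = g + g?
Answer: -838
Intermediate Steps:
k(g) = 2*g
k(1) + 30*(-28) = 2*1 + 30*(-28) = 2 - 840 = -838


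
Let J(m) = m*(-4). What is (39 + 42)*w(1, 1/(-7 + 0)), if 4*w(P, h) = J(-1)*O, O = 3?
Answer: 243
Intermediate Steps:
J(m) = -4*m
w(P, h) = 3 (w(P, h) = (-4*(-1)*3)/4 = (4*3)/4 = (1/4)*12 = 3)
(39 + 42)*w(1, 1/(-7 + 0)) = (39 + 42)*3 = 81*3 = 243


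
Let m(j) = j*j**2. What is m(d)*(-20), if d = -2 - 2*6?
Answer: 54880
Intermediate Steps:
d = -14 (d = -2 - 12 = -14)
m(j) = j**3
m(d)*(-20) = (-14)**3*(-20) = -2744*(-20) = 54880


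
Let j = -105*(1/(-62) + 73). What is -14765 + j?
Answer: -1390555/62 ≈ -22428.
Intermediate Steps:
j = -475125/62 (j = -105*(-1/62 + 73) = -105*4525/62 = -475125/62 ≈ -7663.3)
-14765 + j = -14765 - 475125/62 = -1390555/62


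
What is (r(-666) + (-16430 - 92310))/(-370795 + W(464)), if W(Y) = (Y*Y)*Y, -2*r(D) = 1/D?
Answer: -144841679/132569363268 ≈ -0.0010926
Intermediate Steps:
r(D) = -1/(2*D)
W(Y) = Y³ (W(Y) = Y²*Y = Y³)
(r(-666) + (-16430 - 92310))/(-370795 + W(464)) = (-½/(-666) + (-16430 - 92310))/(-370795 + 464³) = (-½*(-1/666) - 108740)/(-370795 + 99897344) = (1/1332 - 108740)/99526549 = -144841679/1332*1/99526549 = -144841679/132569363268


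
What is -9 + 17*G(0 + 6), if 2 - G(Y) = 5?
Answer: -60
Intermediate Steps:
G(Y) = -3 (G(Y) = 2 - 1*5 = 2 - 5 = -3)
-9 + 17*G(0 + 6) = -9 + 17*(-3) = -9 - 51 = -60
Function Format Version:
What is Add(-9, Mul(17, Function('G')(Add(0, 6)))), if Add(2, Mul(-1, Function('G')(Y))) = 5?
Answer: -60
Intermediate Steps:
Function('G')(Y) = -3 (Function('G')(Y) = Add(2, Mul(-1, 5)) = Add(2, -5) = -3)
Add(-9, Mul(17, Function('G')(Add(0, 6)))) = Add(-9, Mul(17, -3)) = Add(-9, -51) = -60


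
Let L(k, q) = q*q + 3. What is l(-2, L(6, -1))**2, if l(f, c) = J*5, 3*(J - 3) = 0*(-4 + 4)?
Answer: 225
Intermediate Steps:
J = 3 (J = 3 + (0*(-4 + 4))/3 = 3 + (0*0)/3 = 3 + (1/3)*0 = 3 + 0 = 3)
L(k, q) = 3 + q**2 (L(k, q) = q**2 + 3 = 3 + q**2)
l(f, c) = 15 (l(f, c) = 3*5 = 15)
l(-2, L(6, -1))**2 = 15**2 = 225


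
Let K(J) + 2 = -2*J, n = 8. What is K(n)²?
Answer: 324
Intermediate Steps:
K(J) = -2 - 2*J
K(n)² = (-2 - 2*8)² = (-2 - 16)² = (-18)² = 324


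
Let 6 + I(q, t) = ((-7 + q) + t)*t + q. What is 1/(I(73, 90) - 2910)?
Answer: 1/11197 ≈ 8.9310e-5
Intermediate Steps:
I(q, t) = -6 + q + t*(-7 + q + t) (I(q, t) = -6 + (((-7 + q) + t)*t + q) = -6 + ((-7 + q + t)*t + q) = -6 + (t*(-7 + q + t) + q) = -6 + (q + t*(-7 + q + t)) = -6 + q + t*(-7 + q + t))
1/(I(73, 90) - 2910) = 1/((-6 + 73 + 90² - 7*90 + 73*90) - 2910) = 1/((-6 + 73 + 8100 - 630 + 6570) - 2910) = 1/(14107 - 2910) = 1/11197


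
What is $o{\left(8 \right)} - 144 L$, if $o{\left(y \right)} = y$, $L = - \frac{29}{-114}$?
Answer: $- \frac{544}{19} \approx -28.632$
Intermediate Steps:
$L = \frac{29}{114}$ ($L = \left(-29\right) \left(- \frac{1}{114}\right) = \frac{29}{114} \approx 0.25439$)
$o{\left(8 \right)} - 144 L = 8 - \frac{696}{19} = - \frac{544}{19}$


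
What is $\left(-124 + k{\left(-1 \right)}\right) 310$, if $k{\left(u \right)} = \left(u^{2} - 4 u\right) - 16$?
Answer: $-41850$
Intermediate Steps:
$k{\left(u \right)} = -16 + u^{2} - 4 u$
$\left(-124 + k{\left(-1 \right)}\right) 310 = \left(-124 - \left(12 - 1\right)\right) 310 = \left(-124 + \left(-16 + 1 + 4\right)\right) 310 = \left(-124 - 11\right) 310 = \left(-135\right) 310 = -41850$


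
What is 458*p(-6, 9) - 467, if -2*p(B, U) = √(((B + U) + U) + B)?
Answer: -467 - 229*√6 ≈ -1027.9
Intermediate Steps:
p(B, U) = -√(2*B + 2*U)/2 (p(B, U) = -√(((B + U) + U) + B)/2 = -√((B + 2*U) + B)/2 = -√(2*B + 2*U)/2)
458*p(-6, 9) - 467 = 458*(-√(2*(-6) + 2*9)/2) - 467 = 458*(-√(-12 + 18)/2) - 467 = 458*(-√6/2) - 467 = -229*√6 - 467 = -467 - 229*√6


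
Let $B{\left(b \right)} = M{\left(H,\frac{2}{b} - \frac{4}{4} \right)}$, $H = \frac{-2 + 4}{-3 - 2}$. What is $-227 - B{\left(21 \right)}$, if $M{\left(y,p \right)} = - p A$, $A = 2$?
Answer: $- \frac{4805}{21} \approx -228.81$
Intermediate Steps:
$H = - \frac{2}{5}$ ($H = \frac{2}{-5} = 2 \left(- \frac{1}{5}\right) = - \frac{2}{5} \approx -0.4$)
$M{\left(y,p \right)} = - 2 p$ ($M{\left(y,p \right)} = - p 2 = - 2 p$)
$B{\left(b \right)} = 2 - \frac{4}{b}$ ($B{\left(b \right)} = - 2 \left(\frac{2}{b} - \frac{4}{4}\right) = - 2 \left(\frac{2}{b} - 1\right) = - 2 \left(-1 + \frac{2}{b}\right) = 2 - \frac{4}{b}$)
$-227 - B{\left(21 \right)} = -227 - \left(2 - \frac{4}{21}\right) = -227 - \frac{38}{21} = - \frac{4805}{21}$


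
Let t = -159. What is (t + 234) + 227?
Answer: 302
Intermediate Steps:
(t + 234) + 227 = (-159 + 234) + 227 = 75 + 227 = 302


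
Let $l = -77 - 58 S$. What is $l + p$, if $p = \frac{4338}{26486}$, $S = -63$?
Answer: $\frac{47372380}{13243} \approx 3577.2$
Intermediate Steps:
$p = \frac{2169}{13243}$ ($p = 4338 \cdot \frac{1}{26486} = \frac{2169}{13243} \approx 0.16378$)
$l = 3577$ ($l = -77 - -3654 = -77 + 3654 = 3577$)
$l + p = 3577 + \frac{2169}{13243} = \frac{47372380}{13243}$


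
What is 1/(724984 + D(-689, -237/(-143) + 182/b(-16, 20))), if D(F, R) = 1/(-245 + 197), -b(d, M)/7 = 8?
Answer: 48/34799231 ≈ 1.3793e-6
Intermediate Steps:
b(d, M) = -56 (b(d, M) = -7*8 = -56)
D(F, R) = -1/48 (D(F, R) = 1/(-48) = -1/48)
1/(724984 + D(-689, -237/(-143) + 182/b(-16, 20))) = 1/(724984 - 1/48) = 1/(34799231/48) = 48/34799231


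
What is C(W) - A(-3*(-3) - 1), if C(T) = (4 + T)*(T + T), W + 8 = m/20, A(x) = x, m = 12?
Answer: 1058/25 ≈ 42.320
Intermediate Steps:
W = -37/5 (W = -8 + 12/20 = -8 + 12*(1/20) = -8 + ⅗ = -37/5 ≈ -7.4000)
C(T) = 2*T*(4 + T) (C(T) = (4 + T)*(2*T) = 2*T*(4 + T))
C(W) - A(-3*(-3) - 1) = 2*(-37/5)*(4 - 37/5) - (-3*(-3) - 1) = 2*(-37/5)*(-17/5) - (9 - 1) = 1258/25 - 1*8 = 1258/25 - 8 = 1058/25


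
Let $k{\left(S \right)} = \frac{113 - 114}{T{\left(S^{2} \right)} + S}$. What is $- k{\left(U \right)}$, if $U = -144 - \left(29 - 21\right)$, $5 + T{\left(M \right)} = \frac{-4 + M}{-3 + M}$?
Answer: $- \frac{23101}{3603757} \approx -0.0064103$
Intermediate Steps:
$T{\left(M \right)} = -5 + \frac{-4 + M}{-3 + M}$
$U = -152$ ($U = -144 - 8 = -152$)
$k{\left(S \right)} = - \frac{1}{S + \frac{11 - 4 S^{2}}{-3 + S^{2}}}$ ($k{\left(S \right)} = \frac{113 - 114}{\frac{11 - 4 S^{2}}{-3 + S^{2}} + S} = - \frac{1}{S + \frac{11 - 4 S^{2}}{-3 + S^{2}}}$)
$- k{\left(U \right)} = - \frac{3 - \left(-152\right)^{2}}{11 - 4 \left(-152\right)^{2} - 152 \left(-3 + \left(-152\right)^{2}\right)} = - \frac{3 - 23104}{11 - 92416 - 152 \left(-3 + 23104\right)} = - \frac{3 - 23104}{11 - 92416 - 3511352} = - \frac{-23101}{11 - 92416 - 3511352} = - \frac{-23101}{-3603757} = - \frac{\left(-1\right) \left(-23101\right)}{3603757} = \left(-1\right) \frac{23101}{3603757} = - \frac{23101}{3603757}$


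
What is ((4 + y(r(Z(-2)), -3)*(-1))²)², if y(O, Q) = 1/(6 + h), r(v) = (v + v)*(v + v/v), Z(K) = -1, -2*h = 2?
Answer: 130321/625 ≈ 208.51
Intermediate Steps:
h = -1 (h = -½*2 = -1)
r(v) = 2*v*(1 + v) (r(v) = (2*v)*(v + 1) = (2*v)*(1 + v) = 2*v*(1 + v))
y(O, Q) = ⅕ (y(O, Q) = 1/(6 - 1) = 1/5 = ⅕)
((4 + y(r(Z(-2)), -3)*(-1))²)² = ((4 + (⅕)*(-1))²)² = ((4 - ⅕)²)² = ((19/5)²)² = (361/25)² = 130321/625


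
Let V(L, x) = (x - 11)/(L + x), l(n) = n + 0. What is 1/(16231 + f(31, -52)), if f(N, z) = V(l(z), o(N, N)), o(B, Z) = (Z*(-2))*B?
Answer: 1974/32041927 ≈ 6.1607e-5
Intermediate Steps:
o(B, Z) = -2*B*Z (o(B, Z) = (-2*Z)*B = -2*B*Z)
l(n) = n
V(L, x) = (-11 + x)/(L + x)
f(N, z) = (-11 - 2*N**2)/(z - 2*N**2) (f(N, z) = (-11 - 2*N*N)/(z - 2*N*N) = (-11 - 2*N**2)/(z - 2*N**2))
1/(16231 + f(31, -52)) = 1/(16231 + (11 + 2*31**2)/(-1*(-52) + 2*31**2)) = 1/(16231 + (11 + 2*961)/(52 + 2*961)) = 1/(16231 + (11 + 1922)/(52 + 1922)) = 1/(16231 + 1933/1974) = 1/(32041927/1974) = 1974/32041927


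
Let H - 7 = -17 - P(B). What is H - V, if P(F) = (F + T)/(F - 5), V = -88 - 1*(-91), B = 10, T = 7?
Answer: -82/5 ≈ -16.400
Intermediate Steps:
V = 3 (V = -88 + 91 = 3)
P(F) = (7 + F)/(-5 + F) (P(F) = (F + 7)/(F - 5) = (7 + F)/(-5 + F))
H = -67/5 (H = 7 + (-17 - (7 + 10)/(-5 + 10)) = 7 + (-17 - 17/5) = 7 - 102/5 = -67/5 ≈ -13.400)
H - V = -67/5 - 1*3 = -67/5 - 3 = -82/5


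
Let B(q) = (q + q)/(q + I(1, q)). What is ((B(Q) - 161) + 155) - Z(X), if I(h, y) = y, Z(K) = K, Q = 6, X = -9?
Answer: 4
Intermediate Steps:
B(q) = 1 (B(q) = (q + q)/(q + q) = (2*q)/((2*q)) = (2*q)*(1/(2*q)) = 1)
((B(Q) - 161) + 155) - Z(X) = ((1 - 161) + 155) - 1*(-9) = (-160 + 155) + 9 = -5 + 9 = 4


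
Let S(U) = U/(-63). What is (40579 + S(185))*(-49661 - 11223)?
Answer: -155637282128/63 ≈ -2.4704e+9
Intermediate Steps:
S(U) = -U/63 (S(U) = U*(-1/63) = -U/63)
(40579 + S(185))*(-49661 - 11223) = (40579 - 1/63*185)*(-49661 - 11223) = (40579 - 185/63)*(-60884) = (2556292/63)*(-60884) = -155637282128/63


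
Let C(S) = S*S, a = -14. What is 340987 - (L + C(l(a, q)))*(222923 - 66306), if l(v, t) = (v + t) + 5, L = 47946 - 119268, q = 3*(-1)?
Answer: 11148025813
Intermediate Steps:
q = -3
L = -71322
l(v, t) = 5 + t + v (l(v, t) = (t + v) + 5 = 5 + t + v)
C(S) = S**2
340987 - (L + C(l(a, q)))*(222923 - 66306) = 340987 - (-71322 + (5 - 3 - 14)**2)*(222923 - 66306) = 340987 - (-71322 + (-12)**2)*156617 = 340987 - (-71322 + 144)*156617 = 340987 - (-71178)*156617 = 340987 - 1*(-11147684826) = 340987 + 11147684826 = 11148025813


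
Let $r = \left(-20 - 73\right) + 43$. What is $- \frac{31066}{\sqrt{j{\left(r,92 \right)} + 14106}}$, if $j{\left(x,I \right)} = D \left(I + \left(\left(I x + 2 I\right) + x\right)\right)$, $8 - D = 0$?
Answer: $\frac{15533 i \sqrt{6}}{177} \approx 214.96 i$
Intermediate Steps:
$r = -50$ ($r = -93 + 43 = -50$)
$D = 8$ ($D = 8 - 0 = 8 + 0 = 8$)
$j{\left(x,I \right)} = 8 x + 24 I + 8 I x$ ($j{\left(x,I \right)} = 8 \left(I + \left(\left(I x + 2 I\right) + x\right)\right) = 8 \left(I + \left(\left(2 I + I x\right) + x\right)\right) = 8 \left(I + \left(x + 2 I + I x\right)\right) = 8 \left(x + 3 I + I x\right) = 8 x + 24 I + 8 I x$)
$- \frac{31066}{\sqrt{j{\left(r,92 \right)} + 14106}} = - \frac{31066}{\sqrt{\left(8 \left(-50\right) + 24 \cdot 92 + 8 \cdot 92 \left(-50\right)\right) + 14106}} = - \frac{31066}{\sqrt{\left(-400 + 2208 - 36800\right) + 14106}} = - \frac{31066}{\sqrt{-34992 + 14106}} = - \frac{31066}{\sqrt{-20886}} = - \frac{31066}{59 i \sqrt{6}} = - 31066 \left(- \frac{i \sqrt{6}}{354}\right) = \frac{15533 i \sqrt{6}}{177}$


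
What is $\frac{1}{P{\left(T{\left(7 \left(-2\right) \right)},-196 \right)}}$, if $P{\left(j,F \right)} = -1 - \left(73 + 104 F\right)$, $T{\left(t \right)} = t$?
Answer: $\frac{1}{20310} \approx 4.9237 \cdot 10^{-5}$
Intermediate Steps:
$P{\left(j,F \right)} = -74 - 104 F$ ($P{\left(j,F \right)} = -1 - \left(73 + 104 F\right) = -74 - 104 F$)
$\frac{1}{P{\left(T{\left(7 \left(-2\right) \right)},-196 \right)}} = \frac{1}{-74 - -20384} = \frac{1}{-74 + 20384} = \frac{1}{20310}$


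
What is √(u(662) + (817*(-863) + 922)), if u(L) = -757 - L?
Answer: 4*I*√44098 ≈ 839.98*I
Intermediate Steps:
√(u(662) + (817*(-863) + 922)) = √((-757 - 1*662) + (817*(-863) + 922)) = √((-757 - 662) + (-705071 + 922)) = √(-1419 - 704149) = √(-705568) = 4*I*√44098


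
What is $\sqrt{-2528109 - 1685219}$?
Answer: $4 i \sqrt{263333} \approx 2052.6 i$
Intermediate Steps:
$\sqrt{-2528109 - 1685219} = \sqrt{-4213328} = 4 i \sqrt{263333}$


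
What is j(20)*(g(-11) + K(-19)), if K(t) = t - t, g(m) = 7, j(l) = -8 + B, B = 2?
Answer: -42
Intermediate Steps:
j(l) = -6 (j(l) = -8 + 2 = -6)
K(t) = 0
j(20)*(g(-11) + K(-19)) = -6*(7 + 0) = -6*7 = -42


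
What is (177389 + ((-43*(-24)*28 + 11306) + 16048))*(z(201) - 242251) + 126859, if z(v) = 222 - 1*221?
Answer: -56598920891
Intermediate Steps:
z(v) = 1 (z(v) = 222 - 221 = 1)
(177389 + ((-43*(-24)*28 + 11306) + 16048))*(z(201) - 242251) + 126859 = (177389 + ((-43*(-24)*28 + 11306) + 16048))*(1 - 242251) + 126859 = (177389 + ((1032*28 + 11306) + 16048))*(-242250) + 126859 = (177389 + ((28896 + 11306) + 16048))*(-242250) + 126859 = (177389 + (40202 + 16048))*(-242250) + 126859 = (177389 + 56250)*(-242250) + 126859 = 233639*(-242250) + 126859 = -56599047750 + 126859 = -56598920891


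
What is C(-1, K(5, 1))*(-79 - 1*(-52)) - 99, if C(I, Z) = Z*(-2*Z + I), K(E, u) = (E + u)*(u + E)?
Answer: 70857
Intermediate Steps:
K(E, u) = (E + u)² (K(E, u) = (E + u)*(E + u) = (E + u)²)
C(I, Z) = Z*(I - 2*Z)
C(-1, K(5, 1))*(-79 - 1*(-52)) - 99 = ((5 + 1)²*(-1 - 2*(5 + 1)²))*(-79 - 1*(-52)) - 99 = (6²*(-1 - 2*6²))*(-79 + 52) - 99 = (36*(-1 - 2*36))*(-27) - 99 = (36*(-1 - 72))*(-27) - 99 = (36*(-73))*(-27) - 99 = -2628*(-27) - 99 = 70956 - 99 = 70857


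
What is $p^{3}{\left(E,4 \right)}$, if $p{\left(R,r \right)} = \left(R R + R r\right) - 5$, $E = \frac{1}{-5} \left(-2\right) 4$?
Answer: $\frac{970299}{15625} \approx 62.099$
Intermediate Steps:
$E = \frac{8}{5}$ ($E = \left(- \frac{1}{5}\right) \left(-2\right) 4 = \frac{2}{5} \cdot 4 = \frac{8}{5} \approx 1.6$)
$p{\left(R,r \right)} = -5 + R^{2} + R r$ ($p{\left(R,r \right)} = \left(R^{2} + R r\right) - 5 = -5 + R^{2} + R r$)
$p^{3}{\left(E,4 \right)} = \left(-5 + \left(\frac{8}{5}\right)^{2} + \frac{8}{5} \cdot 4\right)^{3} = \left(-5 + \frac{64}{25} + \frac{32}{5}\right)^{3} = \left(\frac{99}{25}\right)^{3} = \frac{970299}{15625}$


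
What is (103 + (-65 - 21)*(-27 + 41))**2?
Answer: 1212201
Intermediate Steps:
(103 + (-65 - 21)*(-27 + 41))**2 = (103 - 86*14)**2 = (103 - 1204)**2 = (-1101)**2 = 1212201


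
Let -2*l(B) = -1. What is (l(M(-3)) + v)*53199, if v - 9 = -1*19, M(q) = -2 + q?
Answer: -1010781/2 ≈ -5.0539e+5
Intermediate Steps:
l(B) = 1/2 (l(B) = -1/2*(-1) = 1/2)
v = -10 (v = 9 - 1*19 = 9 - 19 = -10)
(l(M(-3)) + v)*53199 = (1/2 - 10)*53199 = -19/2*53199 = -1010781/2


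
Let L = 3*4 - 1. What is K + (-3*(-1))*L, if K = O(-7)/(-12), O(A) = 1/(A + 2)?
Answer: 1981/60 ≈ 33.017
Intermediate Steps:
O(A) = 1/(2 + A)
K = 1/60 (K = 1/((2 - 7)*(-12)) = -1/12/(-5) = -⅕*(-1/12) = 1/60 ≈ 0.016667)
L = 11 (L = 12 - 1 = 11)
K + (-3*(-1))*L = 1/60 - 3*(-1)*11 = 1/60 + 3*11 = 1/60 + 33 = 1981/60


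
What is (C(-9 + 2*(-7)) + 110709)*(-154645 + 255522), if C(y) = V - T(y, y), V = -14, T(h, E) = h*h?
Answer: 11113215582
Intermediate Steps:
T(h, E) = h²
C(y) = -14 - y²
(C(-9 + 2*(-7)) + 110709)*(-154645 + 255522) = ((-14 - (-9 + 2*(-7))²) + 110709)*(-154645 + 255522) = ((-14 - (-9 - 14)²) + 110709)*100877 = ((-14 - 1*(-23)²) + 110709)*100877 = ((-14 - 1*529) + 110709)*100877 = ((-14 - 529) + 110709)*100877 = (-543 + 110709)*100877 = 110166*100877 = 11113215582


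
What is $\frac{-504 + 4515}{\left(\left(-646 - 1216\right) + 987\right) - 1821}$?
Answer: $- \frac{4011}{2696} \approx -1.4878$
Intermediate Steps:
$\frac{-504 + 4515}{\left(\left(-646 - 1216\right) + 987\right) - 1821} = \frac{4011}{\left(-1862 + 987\right) - 1821} = \frac{4011}{-875 - 1821} = \frac{4011}{-2696} = 4011 \left(- \frac{1}{2696}\right) = - \frac{4011}{2696}$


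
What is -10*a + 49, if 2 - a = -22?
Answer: -191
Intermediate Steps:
a = 24 (a = 2 - 1*(-22) = 2 + 22 = 24)
-10*a + 49 = -10*24 + 49 = -240 + 49 = -191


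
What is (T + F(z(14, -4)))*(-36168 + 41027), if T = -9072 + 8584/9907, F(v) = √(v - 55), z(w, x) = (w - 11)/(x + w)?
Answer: -436667251480/9907 + 4859*I*√5470/10 ≈ -4.4077e+7 + 35937.0*I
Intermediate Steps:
z(w, x) = (-11 + w)/(w + x)
F(v) = √(-55 + v)
T = -89867720/9907 (T = -9072 + 8584*(1/9907) = -9072 + 8584/9907 = -89867720/9907 ≈ -9071.1)
(T + F(z(14, -4)))*(-36168 + 41027) = (-89867720/9907 + √(-55 + (-11 + 14)/(14 - 4)))*(-36168 + 41027) = (-89867720/9907 + √(-55 + 3/10))*4859 = (-89867720/9907 + √(-547/10))*4859 = (-89867720/9907 + I*√5470/10)*4859 = -436667251480/9907 + 4859*I*√5470/10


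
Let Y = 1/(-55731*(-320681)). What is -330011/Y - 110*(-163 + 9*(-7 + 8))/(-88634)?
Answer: -37339697448019962061/6331 ≈ -5.8979e+15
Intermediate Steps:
Y = 1/17871872811 (Y = -1/55731*(-1/320681) = 1/17871872811 ≈ 5.5954e-11)
-330011/Y - 110*(-163 + 9*(-7 + 8))/(-88634) = -330011/1/17871872811 - 110*(-163 + 9*(-7 + 8))/(-88634) = -330011*17871872811 - 110*(-163 + 9*1)*(-1/88634) = -5897914618230921 - 110*(-163 + 9)*(-1/88634) = -5897914618230921 - 110*(-154)*(-1/88634) = -5897914618230921 + 16940*(-1/88634) = -5897914618230921 - 1210/6331 = -37339697448019962061/6331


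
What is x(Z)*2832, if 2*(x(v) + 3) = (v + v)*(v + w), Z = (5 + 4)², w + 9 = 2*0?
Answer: 16507728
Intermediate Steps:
w = -9 (w = -9 + 2*0 = -9 + 0 = -9)
Z = 81 (Z = 9² = 81)
x(v) = -3 + v*(-9 + v) (x(v) = -3 + ((v + v)*(v - 9))/2 = -3 + ((2*v)*(-9 + v))/2 = -3 + (2*v*(-9 + v))/2 = -3 + v*(-9 + v))
x(Z)*2832 = (-3 + 81² - 9*81)*2832 = (-3 + 6561 - 729)*2832 = 5829*2832 = 16507728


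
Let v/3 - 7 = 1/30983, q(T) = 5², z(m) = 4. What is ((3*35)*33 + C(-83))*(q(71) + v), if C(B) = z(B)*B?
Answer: 4465217393/30983 ≈ 1.4412e+5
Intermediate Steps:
q(T) = 25
v = 650646/30983 (v = 21 + 3/30983 = 650646/30983 ≈ 21.000)
C(B) = 4*B
((3*35)*33 + C(-83))*(q(71) + v) = ((3*35)*33 + 4*(-83))*(25 + 650646/30983) = (105*33 - 332)*(1425221/30983) = (3465 - 332)*(1425221/30983) = 3133*(1425221/30983) = 4465217393/30983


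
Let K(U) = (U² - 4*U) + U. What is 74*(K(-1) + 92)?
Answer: 7104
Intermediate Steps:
K(U) = U² - 3*U
74*(K(-1) + 92) = 74*(-(-3 - 1) + 92) = 74*(-1*(-4) + 92) = 74*(4 + 92) = 74*96 = 7104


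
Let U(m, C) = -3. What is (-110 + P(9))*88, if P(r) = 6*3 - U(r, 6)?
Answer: -7832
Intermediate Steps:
P(r) = 21 (P(r) = 6*3 - 1*(-3) = 18 + 3 = 21)
(-110 + P(9))*88 = (-110 + 21)*88 = -89*88 = -7832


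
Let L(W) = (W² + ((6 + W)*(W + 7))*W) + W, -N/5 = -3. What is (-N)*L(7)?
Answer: -19950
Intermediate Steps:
N = 15 (N = -5*(-3) = 15)
L(W) = W + W² + W*(6 + W)*(7 + W) (L(W) = (W² + ((6 + W)*(7 + W))*W) + W = (W² + W*(6 + W)*(7 + W)) + W = W + W² + W*(6 + W)*(7 + W))
(-N)*L(7) = (-1*15)*(7*(43 + 7² + 14*7)) = -105*(43 + 49 + 98) = -105*190 = -15*1330 = -19950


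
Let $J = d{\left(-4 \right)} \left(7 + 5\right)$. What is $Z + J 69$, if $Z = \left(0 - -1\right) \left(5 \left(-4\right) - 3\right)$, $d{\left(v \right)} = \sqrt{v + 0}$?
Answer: $-23 + 1656 i \approx -23.0 + 1656.0 i$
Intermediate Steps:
$d{\left(v \right)} = \sqrt{v}$
$J = 24 i$ ($J = \sqrt{-4} \left(7 + 5\right) = 2 i 12 = 24 i \approx 24.0 i$)
$Z = -23$ ($Z = \left(0 + 1\right) \left(-20 - 3\right) = 1 \left(-23\right) = -23$)
$Z + J 69 = -23 + 24 i 69 = -23 + 1656 i$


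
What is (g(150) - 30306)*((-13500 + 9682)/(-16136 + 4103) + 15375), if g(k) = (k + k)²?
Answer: 3681352718314/4011 ≈ 9.1781e+8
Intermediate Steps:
g(k) = 4*k² (g(k) = (2*k)² = 4*k²)
(g(150) - 30306)*((-13500 + 9682)/(-16136 + 4103) + 15375) = (4*150² - 30306)*((-13500 + 9682)/(-16136 + 4103) + 15375) = (4*22500 - 30306)*(-3818/(-12033) + 15375) = (90000 - 30306)*(-3818*(-1/12033) + 15375) = 59694*(3818/12033 + 15375) = 59694*(185011193/12033) = 3681352718314/4011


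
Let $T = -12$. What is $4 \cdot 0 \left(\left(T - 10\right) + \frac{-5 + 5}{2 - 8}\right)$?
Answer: $0$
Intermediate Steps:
$4 \cdot 0 \left(\left(T - 10\right) + \frac{-5 + 5}{2 - 8}\right) = 4 \cdot 0 \left(\left(-12 - 10\right) + \frac{-5 + 5}{2 - 8}\right) = 0 \left(-22 + \frac{0}{-6}\right) = 0 \left(-22 + 0 \left(- \frac{1}{6}\right)\right) = 0 \left(-22 + 0\right) = 0 \left(-22\right) = 0$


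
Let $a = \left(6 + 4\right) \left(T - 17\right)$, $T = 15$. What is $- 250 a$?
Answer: $5000$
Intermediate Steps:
$a = -20$ ($a = \left(6 + 4\right) \left(15 - 17\right) = 10 \left(-2\right) = -20$)
$- 250 a = \left(-250\right) \left(-20\right) = 5000$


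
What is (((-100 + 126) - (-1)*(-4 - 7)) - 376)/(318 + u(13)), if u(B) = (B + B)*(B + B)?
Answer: -361/994 ≈ -0.36318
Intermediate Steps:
u(B) = 4*B² (u(B) = (2*B)*(2*B) = 4*B²)
(((-100 + 126) - (-1)*(-4 - 7)) - 376)/(318 + u(13)) = (((-100 + 126) - (-1)*(-4 - 7)) - 376)/(318 + 4*13²) = ((26 - (-1)*(-11)) - 376)/(318 + 4*169) = ((26 - 1*11) - 376)/(318 + 676) = ((26 - 11) - 376)/994 = (15 - 376)*(1/994) = -361*1/994 = -361/994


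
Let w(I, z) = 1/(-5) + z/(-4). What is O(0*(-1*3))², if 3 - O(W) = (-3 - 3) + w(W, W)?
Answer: 2116/25 ≈ 84.640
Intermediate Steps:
w(I, z) = -⅕ - z/4 (w(I, z) = 1*(-⅕) + z*(-¼) = -⅕ - z/4)
O(W) = 46/5 + W/4 (O(W) = 3 - ((-3 - 3) + (-⅕ - W/4)) = 3 - (-6 + (-⅕ - W/4)) = 3 - (-31/5 - W/4) = 3 + (31/5 + W/4) = 46/5 + W/4)
O(0*(-1*3))² = (46/5 + (0*(-1*3))/4)² = (46/5 + (0*(-3))/4)² = (46/5 + (¼)*0)² = (46/5 + 0)² = (46/5)² = 2116/25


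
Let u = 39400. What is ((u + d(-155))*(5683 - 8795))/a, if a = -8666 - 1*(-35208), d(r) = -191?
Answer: -61009204/13271 ≈ -4597.2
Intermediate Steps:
a = 26542 (a = -8666 + 35208 = 26542)
((u + d(-155))*(5683 - 8795))/a = ((39400 - 191)*(5683 - 8795))/26542 = (39209*(-3112))*(1/26542) = -122018408*1/26542 = -61009204/13271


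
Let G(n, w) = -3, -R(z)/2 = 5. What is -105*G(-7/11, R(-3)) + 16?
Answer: 331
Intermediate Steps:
R(z) = -10 (R(z) = -2*5 = -10)
-105*G(-7/11, R(-3)) + 16 = -105*(-3) + 16 = 315 + 16 = 331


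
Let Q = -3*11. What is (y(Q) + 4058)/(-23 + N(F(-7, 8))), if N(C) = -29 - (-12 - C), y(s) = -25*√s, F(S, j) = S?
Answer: -4058/47 + 25*I*√33/47 ≈ -86.34 + 3.0556*I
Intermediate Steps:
Q = -33
N(C) = -17 + C (N(C) = -29 + (12 + C) = -17 + C)
(y(Q) + 4058)/(-23 + N(F(-7, 8))) = (-25*I*√33 + 4058)/(-23 + (-17 - 7)) = (-25*I*√33 + 4058)/(-23 - 24) = (-25*I*√33 + 4058)/(-47) = (4058 - 25*I*√33)*(-1/47) = -4058/47 + 25*I*√33/47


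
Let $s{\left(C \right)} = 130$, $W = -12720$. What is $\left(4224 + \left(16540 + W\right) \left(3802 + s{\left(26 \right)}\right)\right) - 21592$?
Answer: $15002872$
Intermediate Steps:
$\left(4224 + \left(16540 + W\right) \left(3802 + s{\left(26 \right)}\right)\right) - 21592 = \left(4224 + \left(16540 - 12720\right) \left(3802 + 130\right)\right) - 21592 = \left(4224 + 3820 \cdot 3932\right) - 21592 = \left(4224 + 15020240\right) - 21592 = 15024464 - 21592 = 15002872$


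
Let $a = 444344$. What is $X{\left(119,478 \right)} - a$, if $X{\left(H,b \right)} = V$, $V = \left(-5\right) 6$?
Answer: $-444374$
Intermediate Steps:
$V = -30$
$X{\left(H,b \right)} = -30$
$X{\left(119,478 \right)} - a = -30 - 444344 = -444374$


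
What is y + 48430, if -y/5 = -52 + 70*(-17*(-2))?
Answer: 36790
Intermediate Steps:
y = -11640 (y = -5*(-52 + 70*(-17*(-2))) = -5*(-52 + 70*34) = -5*(-52 + 2380) = -5*2328 = -11640)
y + 48430 = -11640 + 48430 = 36790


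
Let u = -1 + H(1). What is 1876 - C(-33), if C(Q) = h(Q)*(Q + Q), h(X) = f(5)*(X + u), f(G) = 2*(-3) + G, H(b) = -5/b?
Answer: 4450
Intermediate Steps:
f(G) = -6 + G
u = -6 (u = -1 - 5/1 = -1 - 5*1 = -1 - 5 = -6)
h(X) = 6 - X (h(X) = (-6 + 5)*(X - 6) = -(-6 + X) = 6 - X)
C(Q) = 2*Q*(6 - Q) (C(Q) = (6 - Q)*(Q + Q) = (6 - Q)*(2*Q) = 2*Q*(6 - Q))
1876 - C(-33) = 1876 - 2*(-33)*(6 - 1*(-33)) = 1876 - 2*(-33)*(6 + 33) = 1876 - 2*(-33)*39 = 1876 - 1*(-2574) = 1876 + 2574 = 4450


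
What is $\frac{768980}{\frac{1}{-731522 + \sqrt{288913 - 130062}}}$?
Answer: $-562525787560 + 768980 \sqrt{158851} \approx -5.6222 \cdot 10^{11}$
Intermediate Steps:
$\frac{768980}{\frac{1}{-731522 + \sqrt{288913 - 130062}}} = \frac{768980}{\frac{1}{-731522 + \sqrt{158851}}} = 768980 \left(-731522 + \sqrt{158851}\right) = -562525787560 + 768980 \sqrt{158851}$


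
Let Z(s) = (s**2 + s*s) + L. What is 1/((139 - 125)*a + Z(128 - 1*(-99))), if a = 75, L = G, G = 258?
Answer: 1/104366 ≈ 9.5817e-6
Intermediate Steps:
L = 258
Z(s) = 258 + 2*s**2 (Z(s) = (s**2 + s*s) + 258 = (s**2 + s**2) + 258 = 2*s**2 + 258 = 258 + 2*s**2)
1/((139 - 125)*a + Z(128 - 1*(-99))) = 1/((139 - 125)*75 + (258 + 2*(128 - 1*(-99))**2)) = 1/(14*75 + (258 + 2*(128 + 99)**2)) = 1/(1050 + (258 + 2*227**2)) = 1/(1050 + (258 + 2*51529)) = 1/(1050 + (258 + 103058)) = 1/(1050 + 103316) = 1/104366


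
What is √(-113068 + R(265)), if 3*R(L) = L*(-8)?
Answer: 2*I*√255993/3 ≈ 337.31*I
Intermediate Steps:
R(L) = -8*L/3 (R(L) = (L*(-8))/3 = (-8*L)/3 = -8*L/3)
√(-113068 + R(265)) = √(-113068 - 8/3*265) = √(-113068 - 2120/3) = √(-341324/3) = 2*I*√255993/3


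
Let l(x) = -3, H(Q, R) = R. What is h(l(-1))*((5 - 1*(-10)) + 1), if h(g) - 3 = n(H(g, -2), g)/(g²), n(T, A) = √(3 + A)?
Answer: 48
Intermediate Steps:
h(g) = 3 + √(3 + g)/g² (h(g) = 3 + √(3 + g)/(g²) = 3 + √(3 + g)/g²)
h(l(-1))*((5 - 1*(-10)) + 1) = (3 + √(3 - 3)/(-3)²)*((5 - 1*(-10)) + 1) = (3 + √0/9)*((5 + 10) + 1) = (3 + (⅑)*0)*(15 + 1) = (3 + 0)*16 = 3*16 = 48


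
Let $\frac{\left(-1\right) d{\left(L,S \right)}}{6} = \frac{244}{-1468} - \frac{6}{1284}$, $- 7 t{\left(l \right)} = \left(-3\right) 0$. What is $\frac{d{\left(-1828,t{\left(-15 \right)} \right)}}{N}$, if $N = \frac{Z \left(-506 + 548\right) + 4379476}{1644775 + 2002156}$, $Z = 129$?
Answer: $\frac{146836382853}{172190402486} \approx 0.85276$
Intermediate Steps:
$t{\left(l \right)} = 0$ ($t{\left(l \right)} = - \frac{\left(-3\right) 0}{7} = \left(- \frac{1}{7}\right) 0 = 0$)
$d{\left(L,S \right)} = \frac{40263}{39269}$ ($d{\left(L,S \right)} = - 6 \left(\frac{244}{-1468} - \frac{6}{1284}\right) = - 6 \left(244 \left(- \frac{1}{1468}\right) - \frac{1}{214}\right) = - 6 \left(- \frac{61}{367} - \frac{1}{214}\right) = \left(-6\right) \left(- \frac{13421}{78538}\right) = \frac{40263}{39269}$)
$N = \frac{4384894}{3646931}$ ($N = \frac{129 \left(-506 + 548\right) + 4379476}{1644775 + 2002156} = \frac{129 \cdot 42 + 4379476}{3646931} = \left(5418 + 4379476\right) \frac{1}{3646931} = 4384894 \cdot \frac{1}{3646931} = \frac{4384894}{3646931} \approx 1.2024$)
$\frac{d{\left(-1828,t{\left(-15 \right)} \right)}}{N} = \frac{40263}{39269 \cdot \frac{4384894}{3646931}} = \frac{40263}{39269} \cdot \frac{3646931}{4384894} = \frac{146836382853}{172190402486}$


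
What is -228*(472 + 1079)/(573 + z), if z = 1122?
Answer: -117876/565 ≈ -208.63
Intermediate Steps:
-228*(472 + 1079)/(573 + z) = -228*(472 + 1079)/(573 + 1122) = -353628/1695 = -228*517/565 = -117876/565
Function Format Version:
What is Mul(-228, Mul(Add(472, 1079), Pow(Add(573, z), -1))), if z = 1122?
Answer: Rational(-117876, 565) ≈ -208.63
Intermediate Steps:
Mul(-228, Mul(Add(472, 1079), Pow(Add(573, z), -1))) = Mul(-228, Mul(Add(472, 1079), Pow(Add(573, 1122), -1))) = Mul(-228, Mul(1551, Pow(1695, -1))) = Mul(-228, Mul(1551, Rational(1, 1695))) = Mul(-228, Rational(517, 565)) = Rational(-117876, 565)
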